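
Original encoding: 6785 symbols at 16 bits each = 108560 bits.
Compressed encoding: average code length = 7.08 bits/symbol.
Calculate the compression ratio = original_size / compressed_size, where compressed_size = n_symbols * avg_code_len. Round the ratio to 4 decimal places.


original_size = n_symbols * orig_bits = 6785 * 16 = 108560 bits
compressed_size = n_symbols * avg_code_len = 6785 * 7.08 = 48037.8 bits
ratio = original_size / compressed_size = 108560 / 48037.8 = 2.2599

Compression ratio = 2.2599


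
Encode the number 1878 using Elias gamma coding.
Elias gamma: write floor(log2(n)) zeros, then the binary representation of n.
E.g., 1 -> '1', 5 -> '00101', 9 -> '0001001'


num_bits = floor(log2(1878)) + 1 = 11
leading_zeros = num_bits - 1 = 10
binary(1878) = 11101010110

Elias gamma(1878) = '0000000000' + '11101010110' = 000000000011101010110 (21 bits)


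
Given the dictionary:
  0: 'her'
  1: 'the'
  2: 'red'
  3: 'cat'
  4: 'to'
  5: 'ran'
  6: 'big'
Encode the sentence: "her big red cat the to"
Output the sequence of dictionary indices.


Look up each word in the dictionary:
  'her' -> 0
  'big' -> 6
  'red' -> 2
  'cat' -> 3
  'the' -> 1
  'to' -> 4

Encoded: [0, 6, 2, 3, 1, 4]


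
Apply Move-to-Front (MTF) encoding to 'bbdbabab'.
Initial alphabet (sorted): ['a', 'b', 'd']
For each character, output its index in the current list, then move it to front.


MTF encoding:
'b': index 1 in ['a', 'b', 'd'] -> ['b', 'a', 'd']
'b': index 0 in ['b', 'a', 'd'] -> ['b', 'a', 'd']
'd': index 2 in ['b', 'a', 'd'] -> ['d', 'b', 'a']
'b': index 1 in ['d', 'b', 'a'] -> ['b', 'd', 'a']
'a': index 2 in ['b', 'd', 'a'] -> ['a', 'b', 'd']
'b': index 1 in ['a', 'b', 'd'] -> ['b', 'a', 'd']
'a': index 1 in ['b', 'a', 'd'] -> ['a', 'b', 'd']
'b': index 1 in ['a', 'b', 'd'] -> ['b', 'a', 'd']


Output: [1, 0, 2, 1, 2, 1, 1, 1]


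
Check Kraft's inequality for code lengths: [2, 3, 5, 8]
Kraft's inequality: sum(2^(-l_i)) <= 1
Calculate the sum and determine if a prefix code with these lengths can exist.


Sum = 2^(-2) + 2^(-3) + 2^(-5) + 2^(-8)
    = 0.25 + 0.125 + 0.03125 + 0.00390625
    = 105/256 = 0.41015625
Since 0.41015625 <= 1, Kraft's inequality IS satisfied.
A prefix code with these lengths CAN exist.

Kraft sum = 0.41015625. Satisfied.


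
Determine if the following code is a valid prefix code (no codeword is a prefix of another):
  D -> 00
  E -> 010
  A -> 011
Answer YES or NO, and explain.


Checking each pair (does one codeword prefix another?):
  D='00' vs E='010': no prefix
  D='00' vs A='011': no prefix
  E='010' vs D='00': no prefix
  E='010' vs A='011': no prefix
  A='011' vs D='00': no prefix
  A='011' vs E='010': no prefix
No violation found over all pairs.

YES -- this is a valid prefix code. No codeword is a prefix of any other codeword.


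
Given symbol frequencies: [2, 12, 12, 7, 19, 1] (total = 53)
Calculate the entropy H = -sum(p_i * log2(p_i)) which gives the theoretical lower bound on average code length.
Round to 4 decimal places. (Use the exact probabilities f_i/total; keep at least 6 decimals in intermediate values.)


Per-symbol terms -p_i * log2(p_i) with p_i = f_i/53:
  p = 2/53 = 0.037736: log2(p) = -4.727920, -p*log2(p) = 0.178412
  p = 12/53 = 0.226415: log2(p) = -2.142958, -p*log2(p) = 0.485198
  p = 12/53 = 0.226415: log2(p) = -2.142958, -p*log2(p) = 0.485198
  p = 7/53 = 0.132075: log2(p) = -2.920566, -p*log2(p) = 0.385735
  p = 19/53 = 0.358491: log2(p) = -1.479993, -p*log2(p) = 0.530564
  p = 1/53 = 0.018868: log2(p) = -5.727920, -p*log2(p) = 0.108074
H = 0.178412 + 0.485198 + 0.485198 + 0.385735 + 0.530564 + 0.108074 = 2.173181

H = 2.1732 bits/symbol


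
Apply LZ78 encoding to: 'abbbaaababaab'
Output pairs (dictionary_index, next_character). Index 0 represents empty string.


LZ78 encoding steps:
Dictionary: {0: ''}
Step 1: w='' (idx 0), next='a' -> output (0, 'a'), add 'a' as idx 1
Step 2: w='' (idx 0), next='b' -> output (0, 'b'), add 'b' as idx 2
Step 3: w='b' (idx 2), next='b' -> output (2, 'b'), add 'bb' as idx 3
Step 4: w='a' (idx 1), next='a' -> output (1, 'a'), add 'aa' as idx 4
Step 5: w='a' (idx 1), next='b' -> output (1, 'b'), add 'ab' as idx 5
Step 6: w='ab' (idx 5), next='a' -> output (5, 'a'), add 'aba' as idx 6
Step 7: w='ab' (idx 5), end of input -> output (5, '')


Encoded: [(0, 'a'), (0, 'b'), (2, 'b'), (1, 'a'), (1, 'b'), (5, 'a'), (5, '')]


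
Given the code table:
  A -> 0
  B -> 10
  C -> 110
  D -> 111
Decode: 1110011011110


Decoding:
111 -> D
0 -> A
0 -> A
110 -> C
111 -> D
10 -> B


Result: DAACDB


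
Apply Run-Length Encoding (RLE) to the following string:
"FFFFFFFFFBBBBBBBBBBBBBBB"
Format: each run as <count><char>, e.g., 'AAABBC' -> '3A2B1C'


Scanning runs left to right:
  i=0: run of 'F' x 9 -> '9F'
  i=9: run of 'B' x 15 -> '15B'

RLE = 9F15B


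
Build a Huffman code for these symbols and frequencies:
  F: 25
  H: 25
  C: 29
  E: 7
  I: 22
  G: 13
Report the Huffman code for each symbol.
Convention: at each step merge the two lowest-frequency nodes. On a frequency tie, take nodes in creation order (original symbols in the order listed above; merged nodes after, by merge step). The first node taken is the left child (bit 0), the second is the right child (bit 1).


Huffman tree construction:
Step 1: Merge E(7) + G(13) = 20
Step 2: Merge (E+G)(20) + I(22) = 42
Step 3: Merge F(25) + H(25) = 50
Step 4: Merge C(29) + ((E+G)+I)(42) = 71
Step 5: Merge (F+H)(50) + (C+((E+G)+I))(71) = 121
Read each symbol's code off the tree from the root (left child = 0, right child = 1).

Codes:
  F: 00 (length 2)
  H: 01 (length 2)
  C: 10 (length 2)
  E: 1100 (length 4)
  I: 111 (length 3)
  G: 1101 (length 4)
Average code length: 304/121 = 2.5124 bits/symbol


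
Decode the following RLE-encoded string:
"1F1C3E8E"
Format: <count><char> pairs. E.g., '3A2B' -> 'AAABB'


Expanding each <count><char> pair:
  1F -> 'F'
  1C -> 'C'
  3E -> 'EEE'
  8E -> 'EEEEEEEE'

Decoded = FCEEEEEEEEEEE


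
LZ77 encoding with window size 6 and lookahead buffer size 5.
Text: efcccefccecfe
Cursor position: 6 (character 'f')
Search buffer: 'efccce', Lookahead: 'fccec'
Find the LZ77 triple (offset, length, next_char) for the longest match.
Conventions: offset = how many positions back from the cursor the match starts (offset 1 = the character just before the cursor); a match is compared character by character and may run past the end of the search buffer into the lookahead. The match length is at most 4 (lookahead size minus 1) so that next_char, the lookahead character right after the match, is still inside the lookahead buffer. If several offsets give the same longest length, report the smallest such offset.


Try each offset into the search buffer:
  offset=1 (pos 5, char 'e'): match length 0
  offset=2 (pos 4, char 'c'): match length 0
  offset=3 (pos 3, char 'c'): match length 0
  offset=4 (pos 2, char 'c'): match length 0
  offset=5 (pos 1, char 'f'): match length 3
  offset=6 (pos 0, char 'e'): match length 0
Longest match has length 3 at offset 5.
next_char = character at position 6 + 3 = 9 -> 'e'

Best match: offset=5, length=3 (matching 'fcc' starting at position 1)
LZ77 triple: (5, 3, 'e')


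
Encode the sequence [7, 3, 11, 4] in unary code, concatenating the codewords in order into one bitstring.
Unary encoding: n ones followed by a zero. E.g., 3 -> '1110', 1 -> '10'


Encode each number as n ones followed by a terminating 0:
  7 -> 11111110 (8 bits)
  3 -> 1110 (4 bits)
  11 -> 111111111110 (12 bits)
  4 -> 11110 (5 bits)
Total length = 8 + 4 + 12 + 5 = 29 bits.

Unary([7, 3, 11, 4]) = 11111110111011111111111011110 (29 bits)


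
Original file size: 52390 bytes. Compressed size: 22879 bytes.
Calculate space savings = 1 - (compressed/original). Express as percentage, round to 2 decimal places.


ratio = compressed/original = 22879/52390 = 0.436705
savings = 1 - ratio = 1 - 0.436705 = 0.563295
as a percentage: 0.563295 * 100 = 56.33%

Space savings = 1 - 22879/52390 = 56.33%


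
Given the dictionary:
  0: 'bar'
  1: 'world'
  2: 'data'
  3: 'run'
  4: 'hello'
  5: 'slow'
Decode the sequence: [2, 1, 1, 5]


Look up each index in the dictionary:
  2 -> 'data'
  1 -> 'world'
  1 -> 'world'
  5 -> 'slow'

Decoded: "data world world slow"


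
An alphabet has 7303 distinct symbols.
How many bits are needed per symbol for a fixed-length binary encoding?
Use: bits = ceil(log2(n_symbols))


log2(7303) = 12.8343
Bracket: 2^12 = 4096 < 7303 <= 2^13 = 8192
So ceil(log2(7303)) = 13

bits = ceil(log2(7303)) = ceil(12.8343) = 13 bits


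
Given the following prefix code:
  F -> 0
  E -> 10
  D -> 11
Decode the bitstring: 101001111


Decoding step by step:
Bits 10 -> E
Bits 10 -> E
Bits 0 -> F
Bits 11 -> D
Bits 11 -> D


Decoded message: EEFDD


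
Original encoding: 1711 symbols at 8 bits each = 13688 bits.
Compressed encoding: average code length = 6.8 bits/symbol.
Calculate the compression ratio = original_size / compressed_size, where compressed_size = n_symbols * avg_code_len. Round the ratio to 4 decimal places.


original_size = n_symbols * orig_bits = 1711 * 8 = 13688 bits
compressed_size = n_symbols * avg_code_len = 1711 * 6.8 = 11634.8 bits
ratio = original_size / compressed_size = 13688 / 11634.8 = 1.1765

Compression ratio = 1.1765


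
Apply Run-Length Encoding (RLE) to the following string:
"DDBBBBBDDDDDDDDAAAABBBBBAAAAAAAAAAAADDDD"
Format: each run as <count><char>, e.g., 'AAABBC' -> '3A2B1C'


Scanning runs left to right:
  i=0: run of 'D' x 2 -> '2D'
  i=2: run of 'B' x 5 -> '5B'
  i=7: run of 'D' x 8 -> '8D'
  i=15: run of 'A' x 4 -> '4A'
  i=19: run of 'B' x 5 -> '5B'
  i=24: run of 'A' x 12 -> '12A'
  i=36: run of 'D' x 4 -> '4D'

RLE = 2D5B8D4A5B12A4D


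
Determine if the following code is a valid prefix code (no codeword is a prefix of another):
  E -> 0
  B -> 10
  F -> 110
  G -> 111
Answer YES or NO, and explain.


Checking each pair (does one codeword prefix another?):
  E='0' vs B='10': no prefix
  E='0' vs F='110': no prefix
  E='0' vs G='111': no prefix
  B='10' vs E='0': no prefix
  B='10' vs F='110': no prefix
  B='10' vs G='111': no prefix
  F='110' vs E='0': no prefix
  F='110' vs B='10': no prefix
  F='110' vs G='111': no prefix
  G='111' vs E='0': no prefix
  G='111' vs B='10': no prefix
  G='111' vs F='110': no prefix
No violation found over all pairs.

YES -- this is a valid prefix code. No codeword is a prefix of any other codeword.


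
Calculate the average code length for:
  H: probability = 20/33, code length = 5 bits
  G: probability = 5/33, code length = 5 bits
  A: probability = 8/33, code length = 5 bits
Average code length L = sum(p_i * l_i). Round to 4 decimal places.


Weighted contributions p_i * l_i:
  H: (20/33) * 5 = 100/33
  G: (5/33) * 5 = 25/33
  A: (8/33) * 5 = 40/33
Sum = (100 + 25 + 40)/33 = 165/33

L = 165/33 = 5.0000 bits/symbol


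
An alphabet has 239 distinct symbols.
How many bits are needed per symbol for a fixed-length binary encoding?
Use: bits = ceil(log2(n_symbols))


log2(239) = 7.9009
Bracket: 2^7 = 128 < 239 <= 2^8 = 256
So ceil(log2(239)) = 8

bits = ceil(log2(239)) = ceil(7.9009) = 8 bits


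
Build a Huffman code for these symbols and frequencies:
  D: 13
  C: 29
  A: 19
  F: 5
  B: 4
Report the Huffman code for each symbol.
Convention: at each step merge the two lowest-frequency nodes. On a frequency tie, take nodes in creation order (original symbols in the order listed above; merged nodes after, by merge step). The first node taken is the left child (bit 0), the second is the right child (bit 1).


Huffman tree construction:
Step 1: Merge B(4) + F(5) = 9
Step 2: Merge (B+F)(9) + D(13) = 22
Step 3: Merge A(19) + ((B+F)+D)(22) = 41
Step 4: Merge C(29) + (A+((B+F)+D))(41) = 70
Read each symbol's code off the tree from the root (left child = 0, right child = 1).

Codes:
  D: 111 (length 3)
  C: 0 (length 1)
  A: 10 (length 2)
  F: 1101 (length 4)
  B: 1100 (length 4)
Average code length: 142/70 = 2.0286 bits/symbol


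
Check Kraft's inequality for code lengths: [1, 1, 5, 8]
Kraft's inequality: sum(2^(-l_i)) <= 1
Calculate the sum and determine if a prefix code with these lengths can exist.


Sum = 2^(-1) + 2^(-1) + 2^(-5) + 2^(-8)
    = 0.5 + 0.5 + 0.03125 + 0.00390625
    = 265/256 = 1.03515625
Since 1.03515625 > 1, Kraft's inequality is NOT satisfied.
A prefix code with these lengths CANNOT exist.

Kraft sum = 1.03515625. Not satisfied.


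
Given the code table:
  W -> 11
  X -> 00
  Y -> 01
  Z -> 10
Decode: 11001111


Decoding:
11 -> W
00 -> X
11 -> W
11 -> W


Result: WXWW


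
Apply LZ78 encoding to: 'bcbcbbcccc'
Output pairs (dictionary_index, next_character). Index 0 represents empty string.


LZ78 encoding steps:
Dictionary: {0: ''}
Step 1: w='' (idx 0), next='b' -> output (0, 'b'), add 'b' as idx 1
Step 2: w='' (idx 0), next='c' -> output (0, 'c'), add 'c' as idx 2
Step 3: w='b' (idx 1), next='c' -> output (1, 'c'), add 'bc' as idx 3
Step 4: w='b' (idx 1), next='b' -> output (1, 'b'), add 'bb' as idx 4
Step 5: w='c' (idx 2), next='c' -> output (2, 'c'), add 'cc' as idx 5
Step 6: w='cc' (idx 5), end of input -> output (5, '')


Encoded: [(0, 'b'), (0, 'c'), (1, 'c'), (1, 'b'), (2, 'c'), (5, '')]


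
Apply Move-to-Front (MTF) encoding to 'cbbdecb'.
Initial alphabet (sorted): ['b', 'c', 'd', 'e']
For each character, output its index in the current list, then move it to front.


MTF encoding:
'c': index 1 in ['b', 'c', 'd', 'e'] -> ['c', 'b', 'd', 'e']
'b': index 1 in ['c', 'b', 'd', 'e'] -> ['b', 'c', 'd', 'e']
'b': index 0 in ['b', 'c', 'd', 'e'] -> ['b', 'c', 'd', 'e']
'd': index 2 in ['b', 'c', 'd', 'e'] -> ['d', 'b', 'c', 'e']
'e': index 3 in ['d', 'b', 'c', 'e'] -> ['e', 'd', 'b', 'c']
'c': index 3 in ['e', 'd', 'b', 'c'] -> ['c', 'e', 'd', 'b']
'b': index 3 in ['c', 'e', 'd', 'b'] -> ['b', 'c', 'e', 'd']


Output: [1, 1, 0, 2, 3, 3, 3]


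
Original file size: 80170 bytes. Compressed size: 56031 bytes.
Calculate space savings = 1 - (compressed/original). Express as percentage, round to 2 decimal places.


ratio = compressed/original = 56031/80170 = 0.698902
savings = 1 - ratio = 1 - 0.698902 = 0.301098
as a percentage: 0.301098 * 100 = 30.11%

Space savings = 1 - 56031/80170 = 30.11%


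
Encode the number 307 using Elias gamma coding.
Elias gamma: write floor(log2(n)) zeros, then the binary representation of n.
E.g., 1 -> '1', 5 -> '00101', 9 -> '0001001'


num_bits = floor(log2(307)) + 1 = 9
leading_zeros = num_bits - 1 = 8
binary(307) = 100110011

Elias gamma(307) = '00000000' + '100110011' = 00000000100110011 (17 bits)


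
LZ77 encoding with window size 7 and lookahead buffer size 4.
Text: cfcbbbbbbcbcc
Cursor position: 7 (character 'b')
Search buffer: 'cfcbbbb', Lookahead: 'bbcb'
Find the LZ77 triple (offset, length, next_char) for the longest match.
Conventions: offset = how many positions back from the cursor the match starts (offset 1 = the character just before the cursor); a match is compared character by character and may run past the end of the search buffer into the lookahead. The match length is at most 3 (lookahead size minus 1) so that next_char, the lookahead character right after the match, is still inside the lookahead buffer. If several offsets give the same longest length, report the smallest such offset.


Try each offset into the search buffer:
  offset=1 (pos 6, char 'b'): match length 2
  offset=2 (pos 5, char 'b'): match length 2
  offset=3 (pos 4, char 'b'): match length 2
  offset=4 (pos 3, char 'b'): match length 2
  offset=5 (pos 2, char 'c'): match length 0
  offset=6 (pos 1, char 'f'): match length 0
  offset=7 (pos 0, char 'c'): match length 0
Longest match has length 2, found at offsets 1, 2, 3, 4; take the smallest, offset 1.
next_char = character at position 7 + 2 = 9 -> 'c'

Best match: offset=1, length=2 (matching 'bb' starting at position 6)
LZ77 triple: (1, 2, 'c')


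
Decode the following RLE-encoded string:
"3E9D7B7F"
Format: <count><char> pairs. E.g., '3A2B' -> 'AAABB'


Expanding each <count><char> pair:
  3E -> 'EEE'
  9D -> 'DDDDDDDDD'
  7B -> 'BBBBBBB'
  7F -> 'FFFFFFF'

Decoded = EEEDDDDDDDDDBBBBBBBFFFFFFF


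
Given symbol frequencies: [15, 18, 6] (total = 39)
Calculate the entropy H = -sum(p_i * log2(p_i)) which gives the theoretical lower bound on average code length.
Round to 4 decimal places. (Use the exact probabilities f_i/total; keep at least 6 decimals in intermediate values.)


Per-symbol terms -p_i * log2(p_i) with p_i = f_i/39:
  p = 15/39 = 0.384615: log2(p) = -1.378512, -p*log2(p) = 0.530197
  p = 18/39 = 0.461538: log2(p) = -1.115477, -p*log2(p) = 0.514836
  p = 6/39 = 0.153846: log2(p) = -2.700440, -p*log2(p) = 0.415452
H = 0.530197 + 0.514836 + 0.415452 = 1.460485

H = 1.4605 bits/symbol


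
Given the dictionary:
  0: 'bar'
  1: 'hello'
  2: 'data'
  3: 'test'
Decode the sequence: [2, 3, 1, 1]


Look up each index in the dictionary:
  2 -> 'data'
  3 -> 'test'
  1 -> 'hello'
  1 -> 'hello'

Decoded: "data test hello hello"


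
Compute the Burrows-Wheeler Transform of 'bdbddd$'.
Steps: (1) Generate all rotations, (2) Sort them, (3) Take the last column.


Rotations (sorted):
  0: $bdbddd -> last char: d
  1: bdbddd$ -> last char: $
  2: bddd$bd -> last char: d
  3: d$bdbdd -> last char: d
  4: dbddd$b -> last char: b
  5: dd$bdbd -> last char: d
  6: ddd$bdb -> last char: b


BWT = d$ddbdb


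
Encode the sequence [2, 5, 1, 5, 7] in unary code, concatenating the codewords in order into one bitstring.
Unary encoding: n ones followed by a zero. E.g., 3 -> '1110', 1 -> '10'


Encode each number as n ones followed by a terminating 0:
  2 -> 110 (3 bits)
  5 -> 111110 (6 bits)
  1 -> 10 (2 bits)
  5 -> 111110 (6 bits)
  7 -> 11111110 (8 bits)
Total length = 3 + 6 + 2 + 6 + 8 = 25 bits.

Unary([2, 5, 1, 5, 7]) = 1101111101011111011111110 (25 bits)


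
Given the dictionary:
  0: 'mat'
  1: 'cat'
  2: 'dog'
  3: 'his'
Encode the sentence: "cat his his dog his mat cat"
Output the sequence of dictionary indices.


Look up each word in the dictionary:
  'cat' -> 1
  'his' -> 3
  'his' -> 3
  'dog' -> 2
  'his' -> 3
  'mat' -> 0
  'cat' -> 1

Encoded: [1, 3, 3, 2, 3, 0, 1]


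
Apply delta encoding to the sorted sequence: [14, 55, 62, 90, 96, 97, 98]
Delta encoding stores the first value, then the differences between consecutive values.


First value: 14
Deltas:
  55 - 14 = 41
  62 - 55 = 7
  90 - 62 = 28
  96 - 90 = 6
  97 - 96 = 1
  98 - 97 = 1


Delta encoded: [14, 41, 7, 28, 6, 1, 1]


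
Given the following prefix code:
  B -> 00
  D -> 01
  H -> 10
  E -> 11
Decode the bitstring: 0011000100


Decoding step by step:
Bits 00 -> B
Bits 11 -> E
Bits 00 -> B
Bits 01 -> D
Bits 00 -> B


Decoded message: BEBDB


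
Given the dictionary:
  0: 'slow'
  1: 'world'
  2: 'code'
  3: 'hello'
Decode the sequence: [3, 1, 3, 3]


Look up each index in the dictionary:
  3 -> 'hello'
  1 -> 'world'
  3 -> 'hello'
  3 -> 'hello'

Decoded: "hello world hello hello"


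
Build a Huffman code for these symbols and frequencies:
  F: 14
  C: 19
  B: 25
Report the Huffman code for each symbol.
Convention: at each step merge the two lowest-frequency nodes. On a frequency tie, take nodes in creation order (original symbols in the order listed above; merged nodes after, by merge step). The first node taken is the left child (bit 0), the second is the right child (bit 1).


Huffman tree construction:
Step 1: Merge F(14) + C(19) = 33
Step 2: Merge B(25) + (F+C)(33) = 58
Read each symbol's code off the tree from the root (left child = 0, right child = 1).

Codes:
  F: 10 (length 2)
  C: 11 (length 2)
  B: 0 (length 1)
Average code length: 91/58 = 1.5690 bits/symbol


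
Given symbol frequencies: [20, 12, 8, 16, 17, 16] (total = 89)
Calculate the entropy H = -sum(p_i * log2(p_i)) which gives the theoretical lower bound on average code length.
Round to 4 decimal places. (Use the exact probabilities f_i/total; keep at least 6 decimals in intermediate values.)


Per-symbol terms -p_i * log2(p_i) with p_i = f_i/89:
  p = 20/89 = 0.224719: log2(p) = -2.153805, -p*log2(p) = 0.484001
  p = 12/89 = 0.134831: log2(p) = -2.890771, -p*log2(p) = 0.389767
  p = 8/89 = 0.089888: log2(p) = -3.475733, -p*log2(p) = 0.312425
  p = 16/89 = 0.179775: log2(p) = -2.475733, -p*log2(p) = 0.445076
  p = 17/89 = 0.191011: log2(p) = -2.388271, -p*log2(p) = 0.456187
  p = 16/89 = 0.179775: log2(p) = -2.475733, -p*log2(p) = 0.445076
H = 0.484001 + 0.389767 + 0.312425 + 0.445076 + 0.456187 + 0.445076 = 2.532532

H = 2.5325 bits/symbol


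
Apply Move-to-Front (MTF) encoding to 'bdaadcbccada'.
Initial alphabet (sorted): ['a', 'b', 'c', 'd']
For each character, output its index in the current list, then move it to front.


MTF encoding:
'b': index 1 in ['a', 'b', 'c', 'd'] -> ['b', 'a', 'c', 'd']
'd': index 3 in ['b', 'a', 'c', 'd'] -> ['d', 'b', 'a', 'c']
'a': index 2 in ['d', 'b', 'a', 'c'] -> ['a', 'd', 'b', 'c']
'a': index 0 in ['a', 'd', 'b', 'c'] -> ['a', 'd', 'b', 'c']
'd': index 1 in ['a', 'd', 'b', 'c'] -> ['d', 'a', 'b', 'c']
'c': index 3 in ['d', 'a', 'b', 'c'] -> ['c', 'd', 'a', 'b']
'b': index 3 in ['c', 'd', 'a', 'b'] -> ['b', 'c', 'd', 'a']
'c': index 1 in ['b', 'c', 'd', 'a'] -> ['c', 'b', 'd', 'a']
'c': index 0 in ['c', 'b', 'd', 'a'] -> ['c', 'b', 'd', 'a']
'a': index 3 in ['c', 'b', 'd', 'a'] -> ['a', 'c', 'b', 'd']
'd': index 3 in ['a', 'c', 'b', 'd'] -> ['d', 'a', 'c', 'b']
'a': index 1 in ['d', 'a', 'c', 'b'] -> ['a', 'd', 'c', 'b']


Output: [1, 3, 2, 0, 1, 3, 3, 1, 0, 3, 3, 1]


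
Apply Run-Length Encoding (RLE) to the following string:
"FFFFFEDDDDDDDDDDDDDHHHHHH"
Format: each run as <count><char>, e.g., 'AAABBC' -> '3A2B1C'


Scanning runs left to right:
  i=0: run of 'F' x 5 -> '5F'
  i=5: run of 'E' x 1 -> '1E'
  i=6: run of 'D' x 13 -> '13D'
  i=19: run of 'H' x 6 -> '6H'

RLE = 5F1E13D6H


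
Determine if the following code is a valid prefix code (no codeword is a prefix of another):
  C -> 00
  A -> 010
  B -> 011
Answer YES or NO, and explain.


Checking each pair (does one codeword prefix another?):
  C='00' vs A='010': no prefix
  C='00' vs B='011': no prefix
  A='010' vs C='00': no prefix
  A='010' vs B='011': no prefix
  B='011' vs C='00': no prefix
  B='011' vs A='010': no prefix
No violation found over all pairs.

YES -- this is a valid prefix code. No codeword is a prefix of any other codeword.


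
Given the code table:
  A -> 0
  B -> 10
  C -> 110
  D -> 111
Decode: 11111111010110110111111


Decoding:
111 -> D
111 -> D
110 -> C
10 -> B
110 -> C
110 -> C
111 -> D
111 -> D


Result: DDCBCCDD


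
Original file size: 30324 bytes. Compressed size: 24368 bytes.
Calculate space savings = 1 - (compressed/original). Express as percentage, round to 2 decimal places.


ratio = compressed/original = 24368/30324 = 0.803588
savings = 1 - ratio = 1 - 0.803588 = 0.196412
as a percentage: 0.196412 * 100 = 19.64%

Space savings = 1 - 24368/30324 = 19.64%


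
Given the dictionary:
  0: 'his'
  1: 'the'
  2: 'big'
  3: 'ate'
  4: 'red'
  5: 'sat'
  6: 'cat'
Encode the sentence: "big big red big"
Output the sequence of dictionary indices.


Look up each word in the dictionary:
  'big' -> 2
  'big' -> 2
  'red' -> 4
  'big' -> 2

Encoded: [2, 2, 4, 2]


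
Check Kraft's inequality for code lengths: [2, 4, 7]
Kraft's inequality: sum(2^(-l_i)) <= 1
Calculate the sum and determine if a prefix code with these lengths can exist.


Sum = 2^(-2) + 2^(-4) + 2^(-7)
    = 0.25 + 0.0625 + 0.0078125
    = 41/128 = 0.3203125
Since 0.3203125 <= 1, Kraft's inequality IS satisfied.
A prefix code with these lengths CAN exist.

Kraft sum = 0.3203125. Satisfied.


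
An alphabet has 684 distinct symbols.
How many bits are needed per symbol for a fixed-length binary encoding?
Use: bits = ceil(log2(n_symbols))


log2(684) = 9.4179
Bracket: 2^9 = 512 < 684 <= 2^10 = 1024
So ceil(log2(684)) = 10

bits = ceil(log2(684)) = ceil(9.4179) = 10 bits


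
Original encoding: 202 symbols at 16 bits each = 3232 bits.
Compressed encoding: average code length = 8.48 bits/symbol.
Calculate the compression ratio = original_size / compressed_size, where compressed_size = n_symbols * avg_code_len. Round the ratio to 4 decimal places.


original_size = n_symbols * orig_bits = 202 * 16 = 3232 bits
compressed_size = n_symbols * avg_code_len = 202 * 8.48 = 1712.96 bits
ratio = original_size / compressed_size = 3232 / 1712.96 = 1.8868

Compression ratio = 1.8868


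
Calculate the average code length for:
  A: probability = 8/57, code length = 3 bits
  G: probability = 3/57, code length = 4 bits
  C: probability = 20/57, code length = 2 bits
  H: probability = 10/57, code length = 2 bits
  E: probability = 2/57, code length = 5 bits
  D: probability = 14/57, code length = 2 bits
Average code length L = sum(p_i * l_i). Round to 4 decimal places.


Weighted contributions p_i * l_i:
  A: (8/57) * 3 = 24/57
  G: (3/57) * 4 = 12/57
  C: (20/57) * 2 = 40/57
  H: (10/57) * 2 = 20/57
  E: (2/57) * 5 = 10/57
  D: (14/57) * 2 = 28/57
Sum = (24 + 12 + 40 + 20 + 10 + 28)/57 = 134/57

L = 134/57 = 2.3509 bits/symbol


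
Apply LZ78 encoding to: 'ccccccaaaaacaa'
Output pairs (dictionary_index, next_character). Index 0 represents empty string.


LZ78 encoding steps:
Dictionary: {0: ''}
Step 1: w='' (idx 0), next='c' -> output (0, 'c'), add 'c' as idx 1
Step 2: w='c' (idx 1), next='c' -> output (1, 'c'), add 'cc' as idx 2
Step 3: w='cc' (idx 2), next='c' -> output (2, 'c'), add 'ccc' as idx 3
Step 4: w='' (idx 0), next='a' -> output (0, 'a'), add 'a' as idx 4
Step 5: w='a' (idx 4), next='a' -> output (4, 'a'), add 'aa' as idx 5
Step 6: w='aa' (idx 5), next='c' -> output (5, 'c'), add 'aac' as idx 6
Step 7: w='aa' (idx 5), end of input -> output (5, '')


Encoded: [(0, 'c'), (1, 'c'), (2, 'c'), (0, 'a'), (4, 'a'), (5, 'c'), (5, '')]


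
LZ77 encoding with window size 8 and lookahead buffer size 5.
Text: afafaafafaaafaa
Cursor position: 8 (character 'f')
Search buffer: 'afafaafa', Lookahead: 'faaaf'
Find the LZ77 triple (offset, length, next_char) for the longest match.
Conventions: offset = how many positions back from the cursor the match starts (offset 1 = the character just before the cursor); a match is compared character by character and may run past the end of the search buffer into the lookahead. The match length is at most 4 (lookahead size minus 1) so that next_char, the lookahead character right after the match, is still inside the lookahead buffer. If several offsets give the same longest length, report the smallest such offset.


Try each offset into the search buffer:
  offset=1 (pos 7, char 'a'): match length 0
  offset=2 (pos 6, char 'f'): match length 2
  offset=3 (pos 5, char 'a'): match length 0
  offset=4 (pos 4, char 'a'): match length 0
  offset=5 (pos 3, char 'f'): match length 3
  offset=6 (pos 2, char 'a'): match length 0
  offset=7 (pos 1, char 'f'): match length 2
  offset=8 (pos 0, char 'a'): match length 0
Longest match has length 3 at offset 5.
next_char = character at position 8 + 3 = 11 -> 'a'

Best match: offset=5, length=3 (matching 'faa' starting at position 3)
LZ77 triple: (5, 3, 'a')


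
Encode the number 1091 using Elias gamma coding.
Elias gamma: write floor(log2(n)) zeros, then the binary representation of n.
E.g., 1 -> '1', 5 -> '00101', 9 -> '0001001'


num_bits = floor(log2(1091)) + 1 = 11
leading_zeros = num_bits - 1 = 10
binary(1091) = 10001000011

Elias gamma(1091) = '0000000000' + '10001000011' = 000000000010001000011 (21 bits)


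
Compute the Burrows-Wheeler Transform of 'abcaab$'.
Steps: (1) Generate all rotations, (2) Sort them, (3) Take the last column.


Rotations (sorted):
  0: $abcaab -> last char: b
  1: aab$abc -> last char: c
  2: ab$abca -> last char: a
  3: abcaab$ -> last char: $
  4: b$abcaa -> last char: a
  5: bcaab$a -> last char: a
  6: caab$ab -> last char: b


BWT = bca$aab


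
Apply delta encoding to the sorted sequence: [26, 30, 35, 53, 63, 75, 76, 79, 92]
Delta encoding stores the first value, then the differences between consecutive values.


First value: 26
Deltas:
  30 - 26 = 4
  35 - 30 = 5
  53 - 35 = 18
  63 - 53 = 10
  75 - 63 = 12
  76 - 75 = 1
  79 - 76 = 3
  92 - 79 = 13


Delta encoded: [26, 4, 5, 18, 10, 12, 1, 3, 13]


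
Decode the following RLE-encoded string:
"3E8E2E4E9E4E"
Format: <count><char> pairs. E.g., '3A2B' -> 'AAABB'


Expanding each <count><char> pair:
  3E -> 'EEE'
  8E -> 'EEEEEEEE'
  2E -> 'EE'
  4E -> 'EEEE'
  9E -> 'EEEEEEEEE'
  4E -> 'EEEE'

Decoded = EEEEEEEEEEEEEEEEEEEEEEEEEEEEEE


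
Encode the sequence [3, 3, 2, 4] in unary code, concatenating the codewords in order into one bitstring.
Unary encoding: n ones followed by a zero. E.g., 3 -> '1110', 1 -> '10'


Encode each number as n ones followed by a terminating 0:
  3 -> 1110 (4 bits)
  3 -> 1110 (4 bits)
  2 -> 110 (3 bits)
  4 -> 11110 (5 bits)
Total length = 4 + 4 + 3 + 5 = 16 bits.

Unary([3, 3, 2, 4]) = 1110111011011110 (16 bits)


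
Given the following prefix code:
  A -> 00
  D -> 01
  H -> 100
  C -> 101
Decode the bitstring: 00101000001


Decoding step by step:
Bits 00 -> A
Bits 101 -> C
Bits 00 -> A
Bits 00 -> A
Bits 01 -> D


Decoded message: ACAAD


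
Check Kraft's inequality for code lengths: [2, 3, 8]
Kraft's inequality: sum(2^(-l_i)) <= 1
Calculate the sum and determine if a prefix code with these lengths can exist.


Sum = 2^(-2) + 2^(-3) + 2^(-8)
    = 0.25 + 0.125 + 0.00390625
    = 97/256 = 0.37890625
Since 0.37890625 <= 1, Kraft's inequality IS satisfied.
A prefix code with these lengths CAN exist.

Kraft sum = 0.37890625. Satisfied.


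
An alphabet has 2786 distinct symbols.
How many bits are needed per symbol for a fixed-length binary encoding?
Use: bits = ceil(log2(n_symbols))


log2(2786) = 11.444
Bracket: 2^11 = 2048 < 2786 <= 2^12 = 4096
So ceil(log2(2786)) = 12

bits = ceil(log2(2786)) = ceil(11.444) = 12 bits


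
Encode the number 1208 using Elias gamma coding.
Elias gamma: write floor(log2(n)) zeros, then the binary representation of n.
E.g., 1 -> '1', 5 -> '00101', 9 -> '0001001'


num_bits = floor(log2(1208)) + 1 = 11
leading_zeros = num_bits - 1 = 10
binary(1208) = 10010111000

Elias gamma(1208) = '0000000000' + '10010111000' = 000000000010010111000 (21 bits)


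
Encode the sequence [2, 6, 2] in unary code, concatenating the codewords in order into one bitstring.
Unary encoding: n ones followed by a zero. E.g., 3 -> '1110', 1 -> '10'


Encode each number as n ones followed by a terminating 0:
  2 -> 110 (3 bits)
  6 -> 1111110 (7 bits)
  2 -> 110 (3 bits)
Total length = 3 + 7 + 3 = 13 bits.

Unary([2, 6, 2]) = 1101111110110 (13 bits)


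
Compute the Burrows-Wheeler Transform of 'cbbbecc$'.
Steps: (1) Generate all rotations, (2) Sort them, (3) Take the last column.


Rotations (sorted):
  0: $cbbbecc -> last char: c
  1: bbbecc$c -> last char: c
  2: bbecc$cb -> last char: b
  3: becc$cbb -> last char: b
  4: c$cbbbec -> last char: c
  5: cbbbecc$ -> last char: $
  6: cc$cbbbe -> last char: e
  7: ecc$cbbb -> last char: b


BWT = ccbbc$eb


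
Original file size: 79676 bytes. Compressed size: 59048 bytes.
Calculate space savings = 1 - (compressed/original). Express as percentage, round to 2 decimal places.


ratio = compressed/original = 59048/79676 = 0.741101
savings = 1 - ratio = 1 - 0.741101 = 0.258899
as a percentage: 0.258899 * 100 = 25.89%

Space savings = 1 - 59048/79676 = 25.89%


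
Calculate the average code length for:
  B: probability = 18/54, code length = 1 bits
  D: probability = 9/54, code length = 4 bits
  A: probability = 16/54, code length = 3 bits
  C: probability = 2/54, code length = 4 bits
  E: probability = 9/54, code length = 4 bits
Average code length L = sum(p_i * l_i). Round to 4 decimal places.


Weighted contributions p_i * l_i:
  B: (18/54) * 1 = 18/54
  D: (9/54) * 4 = 36/54
  A: (16/54) * 3 = 48/54
  C: (2/54) * 4 = 8/54
  E: (9/54) * 4 = 36/54
Sum = (18 + 36 + 48 + 8 + 36)/54 = 146/54

L = 146/54 = 2.7037 bits/symbol


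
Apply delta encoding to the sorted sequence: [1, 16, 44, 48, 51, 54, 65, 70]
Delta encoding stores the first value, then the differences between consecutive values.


First value: 1
Deltas:
  16 - 1 = 15
  44 - 16 = 28
  48 - 44 = 4
  51 - 48 = 3
  54 - 51 = 3
  65 - 54 = 11
  70 - 65 = 5


Delta encoded: [1, 15, 28, 4, 3, 3, 11, 5]


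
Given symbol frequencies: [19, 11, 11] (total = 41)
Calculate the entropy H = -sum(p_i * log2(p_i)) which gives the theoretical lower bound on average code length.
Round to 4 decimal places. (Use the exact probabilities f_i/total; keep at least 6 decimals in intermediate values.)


Per-symbol terms -p_i * log2(p_i) with p_i = f_i/41:
  p = 19/41 = 0.463415: log2(p) = -1.109624, -p*log2(p) = 0.514216
  p = 11/41 = 0.268293: log2(p) = -1.898120, -p*log2(p) = 0.509252
  p = 11/41 = 0.268293: log2(p) = -1.898120, -p*log2(p) = 0.509252
H = 0.514216 + 0.509252 + 0.509252 = 1.532720

H = 1.5327 bits/symbol


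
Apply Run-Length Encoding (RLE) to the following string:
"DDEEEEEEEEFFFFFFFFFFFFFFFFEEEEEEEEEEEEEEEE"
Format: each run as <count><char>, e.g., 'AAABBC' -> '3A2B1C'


Scanning runs left to right:
  i=0: run of 'D' x 2 -> '2D'
  i=2: run of 'E' x 8 -> '8E'
  i=10: run of 'F' x 16 -> '16F'
  i=26: run of 'E' x 16 -> '16E'

RLE = 2D8E16F16E


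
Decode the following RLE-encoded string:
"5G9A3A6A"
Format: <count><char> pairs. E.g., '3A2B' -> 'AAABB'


Expanding each <count><char> pair:
  5G -> 'GGGGG'
  9A -> 'AAAAAAAAA'
  3A -> 'AAA'
  6A -> 'AAAAAA'

Decoded = GGGGGAAAAAAAAAAAAAAAAAA


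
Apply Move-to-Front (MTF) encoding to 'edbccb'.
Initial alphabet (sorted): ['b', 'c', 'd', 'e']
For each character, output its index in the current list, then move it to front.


MTF encoding:
'e': index 3 in ['b', 'c', 'd', 'e'] -> ['e', 'b', 'c', 'd']
'd': index 3 in ['e', 'b', 'c', 'd'] -> ['d', 'e', 'b', 'c']
'b': index 2 in ['d', 'e', 'b', 'c'] -> ['b', 'd', 'e', 'c']
'c': index 3 in ['b', 'd', 'e', 'c'] -> ['c', 'b', 'd', 'e']
'c': index 0 in ['c', 'b', 'd', 'e'] -> ['c', 'b', 'd', 'e']
'b': index 1 in ['c', 'b', 'd', 'e'] -> ['b', 'c', 'd', 'e']


Output: [3, 3, 2, 3, 0, 1]


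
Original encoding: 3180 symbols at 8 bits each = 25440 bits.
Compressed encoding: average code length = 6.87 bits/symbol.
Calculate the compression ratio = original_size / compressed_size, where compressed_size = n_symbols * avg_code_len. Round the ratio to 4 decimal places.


original_size = n_symbols * orig_bits = 3180 * 8 = 25440 bits
compressed_size = n_symbols * avg_code_len = 3180 * 6.87 = 21846.6 bits
ratio = original_size / compressed_size = 25440 / 21846.6 = 1.1645

Compression ratio = 1.1645


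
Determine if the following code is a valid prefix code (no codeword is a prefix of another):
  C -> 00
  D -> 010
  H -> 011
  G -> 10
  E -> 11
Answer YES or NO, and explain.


Checking each pair (does one codeword prefix another?):
  C='00' vs D='010': no prefix
  C='00' vs H='011': no prefix
  C='00' vs G='10': no prefix
  C='00' vs E='11': no prefix
  D='010' vs C='00': no prefix
  D='010' vs H='011': no prefix
  D='010' vs G='10': no prefix
  D='010' vs E='11': no prefix
  H='011' vs C='00': no prefix
  H='011' vs D='010': no prefix
  H='011' vs G='10': no prefix
  H='011' vs E='11': no prefix
  G='10' vs C='00': no prefix
  G='10' vs D='010': no prefix
  G='10' vs H='011': no prefix
  G='10' vs E='11': no prefix
  E='11' vs C='00': no prefix
  E='11' vs D='010': no prefix
  E='11' vs H='011': no prefix
  E='11' vs G='10': no prefix
No violation found over all pairs.

YES -- this is a valid prefix code. No codeword is a prefix of any other codeword.


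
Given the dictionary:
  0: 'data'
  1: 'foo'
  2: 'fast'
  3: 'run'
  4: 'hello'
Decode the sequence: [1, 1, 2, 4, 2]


Look up each index in the dictionary:
  1 -> 'foo'
  1 -> 'foo'
  2 -> 'fast'
  4 -> 'hello'
  2 -> 'fast'

Decoded: "foo foo fast hello fast"


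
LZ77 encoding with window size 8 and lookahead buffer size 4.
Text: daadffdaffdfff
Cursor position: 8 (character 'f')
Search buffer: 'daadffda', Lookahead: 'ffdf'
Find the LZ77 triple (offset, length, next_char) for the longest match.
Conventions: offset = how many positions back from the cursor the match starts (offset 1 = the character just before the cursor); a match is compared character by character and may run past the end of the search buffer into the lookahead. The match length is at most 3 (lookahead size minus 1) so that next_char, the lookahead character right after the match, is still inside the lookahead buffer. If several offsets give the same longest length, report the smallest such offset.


Try each offset into the search buffer:
  offset=1 (pos 7, char 'a'): match length 0
  offset=2 (pos 6, char 'd'): match length 0
  offset=3 (pos 5, char 'f'): match length 1
  offset=4 (pos 4, char 'f'): match length 3
  offset=5 (pos 3, char 'd'): match length 0
  offset=6 (pos 2, char 'a'): match length 0
  offset=7 (pos 1, char 'a'): match length 0
  offset=8 (pos 0, char 'd'): match length 0
Longest match has length 3 at offset 4.
next_char = character at position 8 + 3 = 11 -> 'f'

Best match: offset=4, length=3 (matching 'ffd' starting at position 4)
LZ77 triple: (4, 3, 'f')


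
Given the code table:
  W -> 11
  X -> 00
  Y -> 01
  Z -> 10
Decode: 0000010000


Decoding:
00 -> X
00 -> X
01 -> Y
00 -> X
00 -> X


Result: XXYXX


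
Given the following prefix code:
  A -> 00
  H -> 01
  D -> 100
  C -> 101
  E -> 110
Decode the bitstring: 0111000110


Decoding step by step:
Bits 01 -> H
Bits 110 -> E
Bits 00 -> A
Bits 110 -> E


Decoded message: HEAE


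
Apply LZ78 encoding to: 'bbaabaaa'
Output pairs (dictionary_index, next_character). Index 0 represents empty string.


LZ78 encoding steps:
Dictionary: {0: ''}
Step 1: w='' (idx 0), next='b' -> output (0, 'b'), add 'b' as idx 1
Step 2: w='b' (idx 1), next='a' -> output (1, 'a'), add 'ba' as idx 2
Step 3: w='' (idx 0), next='a' -> output (0, 'a'), add 'a' as idx 3
Step 4: w='ba' (idx 2), next='a' -> output (2, 'a'), add 'baa' as idx 4
Step 5: w='a' (idx 3), end of input -> output (3, '')


Encoded: [(0, 'b'), (1, 'a'), (0, 'a'), (2, 'a'), (3, '')]


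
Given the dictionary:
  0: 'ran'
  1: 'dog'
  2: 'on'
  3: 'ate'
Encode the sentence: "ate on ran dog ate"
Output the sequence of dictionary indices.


Look up each word in the dictionary:
  'ate' -> 3
  'on' -> 2
  'ran' -> 0
  'dog' -> 1
  'ate' -> 3

Encoded: [3, 2, 0, 1, 3]


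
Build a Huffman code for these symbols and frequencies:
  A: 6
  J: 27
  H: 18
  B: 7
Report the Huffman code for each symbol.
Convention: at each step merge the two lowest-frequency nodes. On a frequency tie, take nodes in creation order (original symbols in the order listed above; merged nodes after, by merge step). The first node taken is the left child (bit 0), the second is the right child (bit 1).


Huffman tree construction:
Step 1: Merge A(6) + B(7) = 13
Step 2: Merge (A+B)(13) + H(18) = 31
Step 3: Merge J(27) + ((A+B)+H)(31) = 58
Read each symbol's code off the tree from the root (left child = 0, right child = 1).

Codes:
  A: 100 (length 3)
  J: 0 (length 1)
  H: 11 (length 2)
  B: 101 (length 3)
Average code length: 102/58 = 1.7586 bits/symbol


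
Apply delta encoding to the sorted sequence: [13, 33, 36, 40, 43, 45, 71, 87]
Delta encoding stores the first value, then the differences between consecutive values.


First value: 13
Deltas:
  33 - 13 = 20
  36 - 33 = 3
  40 - 36 = 4
  43 - 40 = 3
  45 - 43 = 2
  71 - 45 = 26
  87 - 71 = 16


Delta encoded: [13, 20, 3, 4, 3, 2, 26, 16]


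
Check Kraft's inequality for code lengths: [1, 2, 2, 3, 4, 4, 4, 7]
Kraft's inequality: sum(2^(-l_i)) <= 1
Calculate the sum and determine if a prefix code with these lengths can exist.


Sum = 2^(-1) + 2^(-2) + 2^(-2) + 2^(-3) + 2^(-4) + 2^(-4) + 2^(-4) + 2^(-7)
    = 0.5 + 0.25 + 0.25 + 0.125 + 0.0625 + 0.0625 + 0.0625 + 0.0078125
    = 169/128 = 1.3203125
Since 1.3203125 > 1, Kraft's inequality is NOT satisfied.
A prefix code with these lengths CANNOT exist.

Kraft sum = 1.3203125. Not satisfied.
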